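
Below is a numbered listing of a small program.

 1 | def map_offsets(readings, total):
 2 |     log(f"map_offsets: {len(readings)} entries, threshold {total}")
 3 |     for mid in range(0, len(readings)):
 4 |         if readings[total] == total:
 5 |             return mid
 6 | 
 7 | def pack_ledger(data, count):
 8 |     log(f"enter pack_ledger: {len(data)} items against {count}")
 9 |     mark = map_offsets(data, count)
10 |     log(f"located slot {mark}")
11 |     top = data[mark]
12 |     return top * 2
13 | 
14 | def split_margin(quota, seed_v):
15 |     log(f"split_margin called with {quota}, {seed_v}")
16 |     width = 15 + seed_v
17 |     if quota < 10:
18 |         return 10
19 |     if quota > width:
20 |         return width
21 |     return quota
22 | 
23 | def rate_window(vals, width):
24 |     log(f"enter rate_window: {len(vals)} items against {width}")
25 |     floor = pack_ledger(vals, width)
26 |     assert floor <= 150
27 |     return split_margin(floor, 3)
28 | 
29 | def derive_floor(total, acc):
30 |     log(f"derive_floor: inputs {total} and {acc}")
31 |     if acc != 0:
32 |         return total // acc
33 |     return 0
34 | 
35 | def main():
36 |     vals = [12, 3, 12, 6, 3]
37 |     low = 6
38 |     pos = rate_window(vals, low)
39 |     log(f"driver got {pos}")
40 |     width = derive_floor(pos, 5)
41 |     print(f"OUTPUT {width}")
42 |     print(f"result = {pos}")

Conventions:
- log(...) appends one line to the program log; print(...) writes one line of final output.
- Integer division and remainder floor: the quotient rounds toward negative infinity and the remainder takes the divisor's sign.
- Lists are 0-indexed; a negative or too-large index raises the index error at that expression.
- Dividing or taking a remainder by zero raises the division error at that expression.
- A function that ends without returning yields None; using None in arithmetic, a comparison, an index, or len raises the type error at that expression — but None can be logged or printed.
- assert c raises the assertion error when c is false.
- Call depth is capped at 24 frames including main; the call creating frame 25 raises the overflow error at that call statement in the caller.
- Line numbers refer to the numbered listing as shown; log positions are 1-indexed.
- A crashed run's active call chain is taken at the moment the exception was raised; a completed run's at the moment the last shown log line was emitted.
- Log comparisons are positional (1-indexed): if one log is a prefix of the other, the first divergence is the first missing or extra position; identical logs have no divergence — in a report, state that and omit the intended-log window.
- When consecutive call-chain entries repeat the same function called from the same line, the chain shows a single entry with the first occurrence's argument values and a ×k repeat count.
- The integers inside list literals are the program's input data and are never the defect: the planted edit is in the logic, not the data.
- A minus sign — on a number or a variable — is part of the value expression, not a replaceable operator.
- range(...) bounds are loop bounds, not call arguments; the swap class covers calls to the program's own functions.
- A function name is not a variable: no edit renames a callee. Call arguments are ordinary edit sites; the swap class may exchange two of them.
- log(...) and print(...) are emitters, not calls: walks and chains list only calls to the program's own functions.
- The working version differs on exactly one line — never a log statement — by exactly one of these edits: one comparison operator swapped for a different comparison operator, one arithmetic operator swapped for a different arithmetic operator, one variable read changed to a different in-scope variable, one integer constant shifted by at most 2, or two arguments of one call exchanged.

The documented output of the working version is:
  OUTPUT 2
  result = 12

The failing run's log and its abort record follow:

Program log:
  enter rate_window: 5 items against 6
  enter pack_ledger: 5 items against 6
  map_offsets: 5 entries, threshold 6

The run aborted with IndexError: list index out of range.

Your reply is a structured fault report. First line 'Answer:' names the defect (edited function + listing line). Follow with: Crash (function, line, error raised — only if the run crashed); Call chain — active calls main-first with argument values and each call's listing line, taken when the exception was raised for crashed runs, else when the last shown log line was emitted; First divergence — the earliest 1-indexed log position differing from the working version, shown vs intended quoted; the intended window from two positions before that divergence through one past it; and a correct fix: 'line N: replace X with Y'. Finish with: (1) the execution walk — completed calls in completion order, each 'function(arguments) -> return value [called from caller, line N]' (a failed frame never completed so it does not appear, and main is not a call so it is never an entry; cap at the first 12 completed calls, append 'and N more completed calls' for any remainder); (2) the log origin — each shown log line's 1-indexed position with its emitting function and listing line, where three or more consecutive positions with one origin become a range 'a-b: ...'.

Answer: the defect is in map_offsets at line 4.
Key observation: The faulty run's log stops after 3 lines; the working version's next line would be 'located slot 3'.
Crash: map_offsets, line 4, IndexError.
Call chain: main -> rate_window([12, 3, 12, 6, 3], 6) (called at line 38) -> pack_ledger([12, 3, 12, 6, 3], 6) (called at line 25) -> map_offsets([12, 3, 12, 6, 3], 6) (called at line 9).
First divergence: position 4; the shown log stops at 3 lines while the working version next logs 'located slot 3'.
Intended log window:
  2: enter pack_ledger: 5 items against 6
  3: map_offsets: 5 entries, threshold 6
  4: located slot 3
  5: split_margin called with 12, 3
Execution walk:
  (no call completed)
Origin of each log line:
  1: logged in rate_window at line 24
  2: logged in pack_ledger at line 8
  3: logged in map_offsets at line 2
A correct fix: line 4: replace `readings[total]` with `readings[mid]`.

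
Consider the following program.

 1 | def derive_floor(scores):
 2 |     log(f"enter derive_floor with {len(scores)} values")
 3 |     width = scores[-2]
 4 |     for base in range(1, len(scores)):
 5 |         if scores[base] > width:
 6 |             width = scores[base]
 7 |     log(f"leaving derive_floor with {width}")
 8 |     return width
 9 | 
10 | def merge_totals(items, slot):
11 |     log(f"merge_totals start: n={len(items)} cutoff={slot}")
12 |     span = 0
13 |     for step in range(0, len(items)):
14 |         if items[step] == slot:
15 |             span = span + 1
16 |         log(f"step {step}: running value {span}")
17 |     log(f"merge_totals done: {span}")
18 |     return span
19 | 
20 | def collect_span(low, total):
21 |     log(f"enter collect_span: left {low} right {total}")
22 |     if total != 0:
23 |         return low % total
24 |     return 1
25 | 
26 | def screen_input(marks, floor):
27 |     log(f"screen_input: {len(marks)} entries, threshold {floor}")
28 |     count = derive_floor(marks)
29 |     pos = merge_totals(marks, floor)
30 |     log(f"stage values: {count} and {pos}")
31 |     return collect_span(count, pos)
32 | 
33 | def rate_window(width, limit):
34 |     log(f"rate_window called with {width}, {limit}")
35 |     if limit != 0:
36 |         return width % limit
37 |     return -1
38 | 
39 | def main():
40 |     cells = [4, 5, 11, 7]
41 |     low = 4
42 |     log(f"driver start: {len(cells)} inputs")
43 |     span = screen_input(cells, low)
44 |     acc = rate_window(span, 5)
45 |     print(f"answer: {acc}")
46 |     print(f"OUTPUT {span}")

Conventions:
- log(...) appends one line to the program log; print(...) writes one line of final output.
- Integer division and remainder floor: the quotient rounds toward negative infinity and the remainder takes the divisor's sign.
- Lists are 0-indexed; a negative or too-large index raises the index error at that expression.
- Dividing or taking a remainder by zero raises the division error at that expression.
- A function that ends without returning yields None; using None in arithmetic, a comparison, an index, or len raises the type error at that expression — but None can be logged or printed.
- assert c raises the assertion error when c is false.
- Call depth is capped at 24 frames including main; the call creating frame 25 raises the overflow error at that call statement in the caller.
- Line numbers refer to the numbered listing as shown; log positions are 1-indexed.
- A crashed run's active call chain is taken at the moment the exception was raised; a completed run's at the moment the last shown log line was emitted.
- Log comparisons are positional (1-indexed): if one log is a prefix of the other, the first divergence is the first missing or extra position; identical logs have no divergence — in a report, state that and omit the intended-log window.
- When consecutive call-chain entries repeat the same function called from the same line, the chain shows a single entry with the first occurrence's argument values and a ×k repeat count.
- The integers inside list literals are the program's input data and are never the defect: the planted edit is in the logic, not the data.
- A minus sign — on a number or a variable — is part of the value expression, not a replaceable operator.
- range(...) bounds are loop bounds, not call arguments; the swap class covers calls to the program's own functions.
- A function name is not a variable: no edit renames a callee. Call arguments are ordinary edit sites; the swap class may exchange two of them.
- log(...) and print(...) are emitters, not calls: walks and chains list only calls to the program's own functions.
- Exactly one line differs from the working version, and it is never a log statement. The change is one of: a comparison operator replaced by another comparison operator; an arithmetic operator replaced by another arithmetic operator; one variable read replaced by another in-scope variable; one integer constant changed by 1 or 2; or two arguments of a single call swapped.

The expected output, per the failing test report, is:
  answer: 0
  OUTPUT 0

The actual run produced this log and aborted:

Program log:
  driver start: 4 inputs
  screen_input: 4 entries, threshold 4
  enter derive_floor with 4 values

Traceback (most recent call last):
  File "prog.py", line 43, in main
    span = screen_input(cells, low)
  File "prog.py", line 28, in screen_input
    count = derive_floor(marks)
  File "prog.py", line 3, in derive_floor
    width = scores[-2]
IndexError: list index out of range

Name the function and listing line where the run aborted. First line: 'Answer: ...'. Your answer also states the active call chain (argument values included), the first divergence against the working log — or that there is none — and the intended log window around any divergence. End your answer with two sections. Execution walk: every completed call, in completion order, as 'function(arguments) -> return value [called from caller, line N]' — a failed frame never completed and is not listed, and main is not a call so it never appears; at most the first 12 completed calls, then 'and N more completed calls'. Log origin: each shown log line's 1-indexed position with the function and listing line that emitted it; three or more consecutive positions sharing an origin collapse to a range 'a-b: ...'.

Answer: the error was raised in derive_floor, line 3.
Key fact: The shown log is a 3-line prefix of the intended one, whose next entry is 'leaving derive_floor with 11'.
Call chain: main -> screen_input([4, 5, 11, 7], 4) (called at line 43) -> derive_floor([4, 5, 11, 7]) (called at line 28).
First divergence: position 4 — the faulty run's log ends after 3 lines; the working version continues with 'leaving derive_floor with 11'.
Intended log window:
  2: screen_input: 4 entries, threshold 4
  3: enter derive_floor with 4 values
  4: leaving derive_floor with 11
  5: merge_totals start: n=4 cutoff=4
Execution walk:
  (no call completed)
Log origin:
  1: logged in main at line 42
  2: logged in screen_input at line 27
  3: logged in derive_floor at line 2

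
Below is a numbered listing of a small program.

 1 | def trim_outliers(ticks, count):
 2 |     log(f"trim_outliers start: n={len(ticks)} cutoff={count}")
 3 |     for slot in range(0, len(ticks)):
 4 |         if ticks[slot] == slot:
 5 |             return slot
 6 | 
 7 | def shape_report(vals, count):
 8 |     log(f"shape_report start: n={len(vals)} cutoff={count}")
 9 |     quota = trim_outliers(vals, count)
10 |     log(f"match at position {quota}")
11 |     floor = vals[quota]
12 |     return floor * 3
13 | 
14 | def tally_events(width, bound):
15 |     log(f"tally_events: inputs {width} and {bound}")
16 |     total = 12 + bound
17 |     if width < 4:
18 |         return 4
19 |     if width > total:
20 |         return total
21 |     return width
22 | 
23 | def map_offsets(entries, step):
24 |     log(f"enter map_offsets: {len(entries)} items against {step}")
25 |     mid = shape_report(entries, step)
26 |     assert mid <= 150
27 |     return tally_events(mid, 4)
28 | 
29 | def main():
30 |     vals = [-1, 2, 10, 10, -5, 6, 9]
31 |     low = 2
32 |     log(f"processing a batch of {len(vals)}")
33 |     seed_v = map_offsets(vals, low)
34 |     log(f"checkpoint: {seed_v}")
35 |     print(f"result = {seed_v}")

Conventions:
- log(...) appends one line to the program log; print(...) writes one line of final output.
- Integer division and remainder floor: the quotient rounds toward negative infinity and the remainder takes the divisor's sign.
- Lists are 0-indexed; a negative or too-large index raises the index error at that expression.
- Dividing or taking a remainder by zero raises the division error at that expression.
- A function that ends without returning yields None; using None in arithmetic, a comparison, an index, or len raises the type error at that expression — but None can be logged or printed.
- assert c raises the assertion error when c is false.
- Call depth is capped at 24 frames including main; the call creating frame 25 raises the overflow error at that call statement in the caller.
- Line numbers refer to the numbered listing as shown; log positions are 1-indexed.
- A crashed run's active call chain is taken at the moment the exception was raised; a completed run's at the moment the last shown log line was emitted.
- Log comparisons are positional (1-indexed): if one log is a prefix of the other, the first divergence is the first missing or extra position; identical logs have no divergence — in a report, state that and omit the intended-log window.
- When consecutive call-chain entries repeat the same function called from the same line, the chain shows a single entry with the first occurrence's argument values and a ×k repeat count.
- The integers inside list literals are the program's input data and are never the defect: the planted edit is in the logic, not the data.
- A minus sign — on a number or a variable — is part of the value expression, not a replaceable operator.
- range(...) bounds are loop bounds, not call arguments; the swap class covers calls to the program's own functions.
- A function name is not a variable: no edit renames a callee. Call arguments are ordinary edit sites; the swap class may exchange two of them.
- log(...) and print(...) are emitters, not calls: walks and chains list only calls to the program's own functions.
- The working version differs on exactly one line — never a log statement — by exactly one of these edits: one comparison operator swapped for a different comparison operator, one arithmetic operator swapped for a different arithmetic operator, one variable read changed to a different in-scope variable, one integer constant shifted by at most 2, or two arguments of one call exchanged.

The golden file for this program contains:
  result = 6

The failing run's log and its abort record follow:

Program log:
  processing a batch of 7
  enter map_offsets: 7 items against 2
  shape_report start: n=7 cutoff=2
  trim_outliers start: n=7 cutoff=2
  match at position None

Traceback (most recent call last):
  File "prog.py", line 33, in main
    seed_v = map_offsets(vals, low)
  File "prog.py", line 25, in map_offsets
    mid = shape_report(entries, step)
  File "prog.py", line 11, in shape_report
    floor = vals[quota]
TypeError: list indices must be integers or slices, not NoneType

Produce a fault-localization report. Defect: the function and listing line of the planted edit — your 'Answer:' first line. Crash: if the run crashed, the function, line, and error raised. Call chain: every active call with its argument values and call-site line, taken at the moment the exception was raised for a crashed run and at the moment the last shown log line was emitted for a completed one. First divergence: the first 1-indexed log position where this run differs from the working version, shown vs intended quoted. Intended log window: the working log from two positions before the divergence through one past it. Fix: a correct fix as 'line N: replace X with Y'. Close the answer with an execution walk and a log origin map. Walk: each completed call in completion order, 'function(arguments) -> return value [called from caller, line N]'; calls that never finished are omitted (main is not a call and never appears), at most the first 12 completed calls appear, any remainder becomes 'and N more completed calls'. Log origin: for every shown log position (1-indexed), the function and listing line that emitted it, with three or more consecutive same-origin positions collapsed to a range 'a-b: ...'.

Answer: the defect is in trim_outliers at line 4.
Core observation: The log first diverges at position 5: the faulty run prints 'match at position None' where the working version prints 'match at position 1'.
Crash: shape_report, line 11, TypeError.
Call chain: main -> map_offsets([-1, 2, 10, 10, -5, 6, 9], 2) (called at line 33) -> shape_report([-1, 2, 10, 10, -5, 6, 9], 2) (called at line 25).
First divergence: position 5 — the shown line 'match at position None' should read 'match at position 1'.
Intended log window:
  3: shape_report start: n=7 cutoff=2
  4: trim_outliers start: n=7 cutoff=2
  5: match at position 1
  6: tally_events: inputs 6 and 4
Execution walk:
  trim_outliers([-1, 2, 10, 10, -5, 6, 9], 2) -> None  [called from shape_report, line 9]
Origin of each log line:
  1 — main, line 32
  2 — map_offsets, line 24
  3 — shape_report, line 8
  4 — trim_outliers, line 2
  5 — shape_report, line 10
A correct fix: line 4: replace `ticks[slot] == slot` with `ticks[slot] == count`.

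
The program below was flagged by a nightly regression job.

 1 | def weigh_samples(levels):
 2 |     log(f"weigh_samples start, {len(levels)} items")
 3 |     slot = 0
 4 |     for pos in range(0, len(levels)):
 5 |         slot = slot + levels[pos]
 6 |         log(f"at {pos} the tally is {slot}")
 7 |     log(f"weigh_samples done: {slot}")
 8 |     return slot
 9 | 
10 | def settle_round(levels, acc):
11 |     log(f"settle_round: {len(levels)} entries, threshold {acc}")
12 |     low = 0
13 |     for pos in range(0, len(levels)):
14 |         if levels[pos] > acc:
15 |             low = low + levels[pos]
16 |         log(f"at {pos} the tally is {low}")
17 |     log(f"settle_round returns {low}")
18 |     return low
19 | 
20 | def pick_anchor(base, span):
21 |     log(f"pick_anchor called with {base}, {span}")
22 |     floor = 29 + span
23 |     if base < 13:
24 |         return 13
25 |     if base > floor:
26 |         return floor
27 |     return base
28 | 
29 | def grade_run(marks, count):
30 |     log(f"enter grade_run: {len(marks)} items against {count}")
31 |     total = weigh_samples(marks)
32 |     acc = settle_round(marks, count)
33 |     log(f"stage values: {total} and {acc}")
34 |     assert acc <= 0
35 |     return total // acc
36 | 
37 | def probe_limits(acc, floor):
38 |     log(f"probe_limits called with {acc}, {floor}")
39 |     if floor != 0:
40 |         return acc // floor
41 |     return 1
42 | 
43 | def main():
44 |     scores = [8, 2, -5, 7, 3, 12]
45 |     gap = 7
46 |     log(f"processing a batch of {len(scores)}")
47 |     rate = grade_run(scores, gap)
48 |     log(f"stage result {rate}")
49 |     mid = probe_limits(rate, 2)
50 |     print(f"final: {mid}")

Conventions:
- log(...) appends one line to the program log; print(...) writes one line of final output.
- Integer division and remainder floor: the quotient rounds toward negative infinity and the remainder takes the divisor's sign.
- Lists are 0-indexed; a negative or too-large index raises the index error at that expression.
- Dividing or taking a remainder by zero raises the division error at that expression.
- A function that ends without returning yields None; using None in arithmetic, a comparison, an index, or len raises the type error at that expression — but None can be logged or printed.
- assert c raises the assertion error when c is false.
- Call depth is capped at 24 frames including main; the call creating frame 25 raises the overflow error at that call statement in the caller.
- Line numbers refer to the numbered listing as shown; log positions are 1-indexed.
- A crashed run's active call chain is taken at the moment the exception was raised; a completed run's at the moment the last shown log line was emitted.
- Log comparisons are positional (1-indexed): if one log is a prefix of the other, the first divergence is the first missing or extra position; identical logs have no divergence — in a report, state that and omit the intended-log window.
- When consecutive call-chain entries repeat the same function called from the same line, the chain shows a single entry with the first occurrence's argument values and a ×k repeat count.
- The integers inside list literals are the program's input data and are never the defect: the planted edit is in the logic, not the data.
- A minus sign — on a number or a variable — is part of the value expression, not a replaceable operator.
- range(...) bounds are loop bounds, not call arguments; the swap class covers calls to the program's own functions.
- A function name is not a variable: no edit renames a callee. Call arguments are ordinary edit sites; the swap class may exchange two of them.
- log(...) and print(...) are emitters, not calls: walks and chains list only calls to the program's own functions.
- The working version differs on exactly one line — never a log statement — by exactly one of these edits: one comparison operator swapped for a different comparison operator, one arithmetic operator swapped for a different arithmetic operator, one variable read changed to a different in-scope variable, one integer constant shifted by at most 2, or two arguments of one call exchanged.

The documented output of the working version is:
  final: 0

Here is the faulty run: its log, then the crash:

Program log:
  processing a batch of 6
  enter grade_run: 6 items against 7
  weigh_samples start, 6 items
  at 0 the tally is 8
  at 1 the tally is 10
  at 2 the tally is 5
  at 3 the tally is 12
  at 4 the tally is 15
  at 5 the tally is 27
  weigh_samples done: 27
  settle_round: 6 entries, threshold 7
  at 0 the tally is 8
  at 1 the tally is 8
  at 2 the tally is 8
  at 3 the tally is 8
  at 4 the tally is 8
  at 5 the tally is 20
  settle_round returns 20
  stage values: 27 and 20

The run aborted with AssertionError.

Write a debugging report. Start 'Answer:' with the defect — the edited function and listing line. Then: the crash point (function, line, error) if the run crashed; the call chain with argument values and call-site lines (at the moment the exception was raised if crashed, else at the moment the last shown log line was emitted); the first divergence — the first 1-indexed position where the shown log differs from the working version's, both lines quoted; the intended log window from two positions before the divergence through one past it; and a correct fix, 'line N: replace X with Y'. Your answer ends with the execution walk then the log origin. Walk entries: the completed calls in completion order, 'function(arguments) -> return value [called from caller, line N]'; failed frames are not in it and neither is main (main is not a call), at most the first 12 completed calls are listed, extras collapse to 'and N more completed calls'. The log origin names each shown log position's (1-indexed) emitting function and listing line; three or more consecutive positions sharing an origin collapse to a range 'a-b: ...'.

Answer: the defect is in grade_run at line 34.
The tell: A complete run would log 'stage result 1' next, but this one stopped at 19 lines.
Crash: grade_run, line 34, AssertionError.
Call chain: main -> grade_run([8, 2, -5, 7, 3, 12], 7) (called at line 47).
First divergence: position 20 — after 19 matching lines the faulty run goes silent; intended next line 'stage result 1'.
Intended log window:
  18: settle_round returns 20
  19: stage values: 27 and 20
  20: stage result 1
  21: probe_limits called with 1, 2
Execution walk:
  weigh_samples([8, 2, -5, 7, 3, 12]) -> 27  [called from grade_run, line 31]
  settle_round([8, 2, -5, 7, 3, 12], 7) -> 20  [called from grade_run, line 32]
Log origin:
  1 — main, line 46
  2 — grade_run, line 30
  3 — weigh_samples, line 2
  4-9 — weigh_samples, line 6
  10 — weigh_samples, line 7
  11 — settle_round, line 11
  12-17 — settle_round, line 16
  18 — settle_round, line 17
  19 — grade_run, line 33
A correct fix: line 34: replace `<=` with `>`.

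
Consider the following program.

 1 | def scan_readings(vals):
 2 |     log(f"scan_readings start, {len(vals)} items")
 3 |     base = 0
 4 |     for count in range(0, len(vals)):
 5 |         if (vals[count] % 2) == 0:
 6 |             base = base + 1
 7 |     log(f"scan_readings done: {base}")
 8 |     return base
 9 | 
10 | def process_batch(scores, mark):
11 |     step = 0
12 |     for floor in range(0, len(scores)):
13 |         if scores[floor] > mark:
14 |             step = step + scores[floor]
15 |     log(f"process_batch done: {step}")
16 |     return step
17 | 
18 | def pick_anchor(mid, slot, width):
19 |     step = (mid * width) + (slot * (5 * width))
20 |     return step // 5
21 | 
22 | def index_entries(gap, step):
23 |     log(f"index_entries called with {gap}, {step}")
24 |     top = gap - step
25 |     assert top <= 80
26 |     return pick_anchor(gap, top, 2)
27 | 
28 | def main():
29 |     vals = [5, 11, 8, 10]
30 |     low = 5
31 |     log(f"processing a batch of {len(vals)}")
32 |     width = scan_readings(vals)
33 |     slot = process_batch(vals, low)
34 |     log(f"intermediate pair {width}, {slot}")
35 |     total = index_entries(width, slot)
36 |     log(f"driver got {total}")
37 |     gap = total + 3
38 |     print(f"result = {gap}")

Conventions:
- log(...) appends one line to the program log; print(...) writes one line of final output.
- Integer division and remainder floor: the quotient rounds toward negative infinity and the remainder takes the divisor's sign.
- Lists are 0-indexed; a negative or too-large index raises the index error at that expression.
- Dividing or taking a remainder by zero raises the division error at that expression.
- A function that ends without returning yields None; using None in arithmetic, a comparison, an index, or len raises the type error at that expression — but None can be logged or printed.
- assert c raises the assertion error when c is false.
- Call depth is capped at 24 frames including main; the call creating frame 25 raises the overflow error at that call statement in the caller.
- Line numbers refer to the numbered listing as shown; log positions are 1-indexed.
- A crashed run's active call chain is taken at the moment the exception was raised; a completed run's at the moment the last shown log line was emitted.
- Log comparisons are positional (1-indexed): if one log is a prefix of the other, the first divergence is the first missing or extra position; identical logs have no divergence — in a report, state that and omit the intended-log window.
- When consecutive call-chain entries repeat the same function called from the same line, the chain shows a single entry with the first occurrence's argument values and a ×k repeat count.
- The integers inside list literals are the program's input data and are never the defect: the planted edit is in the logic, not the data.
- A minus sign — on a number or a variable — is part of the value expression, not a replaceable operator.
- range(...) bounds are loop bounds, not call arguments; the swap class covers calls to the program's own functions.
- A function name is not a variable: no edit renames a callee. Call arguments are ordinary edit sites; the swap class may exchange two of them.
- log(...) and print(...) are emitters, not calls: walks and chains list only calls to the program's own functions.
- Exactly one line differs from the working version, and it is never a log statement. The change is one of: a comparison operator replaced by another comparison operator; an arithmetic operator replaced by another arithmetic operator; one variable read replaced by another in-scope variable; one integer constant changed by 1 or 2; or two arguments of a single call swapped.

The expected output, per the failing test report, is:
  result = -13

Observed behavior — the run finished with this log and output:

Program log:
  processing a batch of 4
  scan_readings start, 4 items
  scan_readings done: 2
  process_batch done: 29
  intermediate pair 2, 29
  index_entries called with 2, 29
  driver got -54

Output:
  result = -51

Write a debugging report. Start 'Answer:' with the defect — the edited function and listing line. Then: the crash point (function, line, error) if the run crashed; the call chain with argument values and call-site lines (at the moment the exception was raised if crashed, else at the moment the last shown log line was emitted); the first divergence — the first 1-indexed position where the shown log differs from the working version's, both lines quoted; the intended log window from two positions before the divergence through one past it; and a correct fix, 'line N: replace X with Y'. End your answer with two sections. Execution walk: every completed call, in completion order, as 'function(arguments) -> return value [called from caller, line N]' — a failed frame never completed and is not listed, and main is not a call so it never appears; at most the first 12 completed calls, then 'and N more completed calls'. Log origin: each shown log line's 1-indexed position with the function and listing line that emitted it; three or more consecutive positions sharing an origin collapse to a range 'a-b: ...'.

Answer: the defect is in pick_anchor at line 19.
Key observation: Everything matches until log position 7, which reads 'driver got -54' in place of 'driver got -16'.
Call chain: main.
First divergence: at position 7 the run shows 'driver got -54' where the working version logs 'driver got -16'.
Intended log window:
  5: intermediate pair 2, 29
  6: index_entries called with 2, 29
  7: driver got -16
Execution walk:
  scan_readings([5, 11, 8, 10]) -> 2  [called from main, line 32]
  process_batch([5, 11, 8, 10], 5) -> 29  [called from main, line 33]
  pick_anchor(2, -27, 2) -> -54  [called from index_entries, line 26]
  index_entries(2, 29) -> -54  [called from main, line 35]
Log origins:
  1: from main, line 31
  2: from scan_readings, line 2
  3: from scan_readings, line 7
  4: from process_batch, line 15
  5: from main, line 34
  6: from index_entries, line 23
  7: from main, line 36
A correct fix: line 19: replace `5 * width` with `5 - width`.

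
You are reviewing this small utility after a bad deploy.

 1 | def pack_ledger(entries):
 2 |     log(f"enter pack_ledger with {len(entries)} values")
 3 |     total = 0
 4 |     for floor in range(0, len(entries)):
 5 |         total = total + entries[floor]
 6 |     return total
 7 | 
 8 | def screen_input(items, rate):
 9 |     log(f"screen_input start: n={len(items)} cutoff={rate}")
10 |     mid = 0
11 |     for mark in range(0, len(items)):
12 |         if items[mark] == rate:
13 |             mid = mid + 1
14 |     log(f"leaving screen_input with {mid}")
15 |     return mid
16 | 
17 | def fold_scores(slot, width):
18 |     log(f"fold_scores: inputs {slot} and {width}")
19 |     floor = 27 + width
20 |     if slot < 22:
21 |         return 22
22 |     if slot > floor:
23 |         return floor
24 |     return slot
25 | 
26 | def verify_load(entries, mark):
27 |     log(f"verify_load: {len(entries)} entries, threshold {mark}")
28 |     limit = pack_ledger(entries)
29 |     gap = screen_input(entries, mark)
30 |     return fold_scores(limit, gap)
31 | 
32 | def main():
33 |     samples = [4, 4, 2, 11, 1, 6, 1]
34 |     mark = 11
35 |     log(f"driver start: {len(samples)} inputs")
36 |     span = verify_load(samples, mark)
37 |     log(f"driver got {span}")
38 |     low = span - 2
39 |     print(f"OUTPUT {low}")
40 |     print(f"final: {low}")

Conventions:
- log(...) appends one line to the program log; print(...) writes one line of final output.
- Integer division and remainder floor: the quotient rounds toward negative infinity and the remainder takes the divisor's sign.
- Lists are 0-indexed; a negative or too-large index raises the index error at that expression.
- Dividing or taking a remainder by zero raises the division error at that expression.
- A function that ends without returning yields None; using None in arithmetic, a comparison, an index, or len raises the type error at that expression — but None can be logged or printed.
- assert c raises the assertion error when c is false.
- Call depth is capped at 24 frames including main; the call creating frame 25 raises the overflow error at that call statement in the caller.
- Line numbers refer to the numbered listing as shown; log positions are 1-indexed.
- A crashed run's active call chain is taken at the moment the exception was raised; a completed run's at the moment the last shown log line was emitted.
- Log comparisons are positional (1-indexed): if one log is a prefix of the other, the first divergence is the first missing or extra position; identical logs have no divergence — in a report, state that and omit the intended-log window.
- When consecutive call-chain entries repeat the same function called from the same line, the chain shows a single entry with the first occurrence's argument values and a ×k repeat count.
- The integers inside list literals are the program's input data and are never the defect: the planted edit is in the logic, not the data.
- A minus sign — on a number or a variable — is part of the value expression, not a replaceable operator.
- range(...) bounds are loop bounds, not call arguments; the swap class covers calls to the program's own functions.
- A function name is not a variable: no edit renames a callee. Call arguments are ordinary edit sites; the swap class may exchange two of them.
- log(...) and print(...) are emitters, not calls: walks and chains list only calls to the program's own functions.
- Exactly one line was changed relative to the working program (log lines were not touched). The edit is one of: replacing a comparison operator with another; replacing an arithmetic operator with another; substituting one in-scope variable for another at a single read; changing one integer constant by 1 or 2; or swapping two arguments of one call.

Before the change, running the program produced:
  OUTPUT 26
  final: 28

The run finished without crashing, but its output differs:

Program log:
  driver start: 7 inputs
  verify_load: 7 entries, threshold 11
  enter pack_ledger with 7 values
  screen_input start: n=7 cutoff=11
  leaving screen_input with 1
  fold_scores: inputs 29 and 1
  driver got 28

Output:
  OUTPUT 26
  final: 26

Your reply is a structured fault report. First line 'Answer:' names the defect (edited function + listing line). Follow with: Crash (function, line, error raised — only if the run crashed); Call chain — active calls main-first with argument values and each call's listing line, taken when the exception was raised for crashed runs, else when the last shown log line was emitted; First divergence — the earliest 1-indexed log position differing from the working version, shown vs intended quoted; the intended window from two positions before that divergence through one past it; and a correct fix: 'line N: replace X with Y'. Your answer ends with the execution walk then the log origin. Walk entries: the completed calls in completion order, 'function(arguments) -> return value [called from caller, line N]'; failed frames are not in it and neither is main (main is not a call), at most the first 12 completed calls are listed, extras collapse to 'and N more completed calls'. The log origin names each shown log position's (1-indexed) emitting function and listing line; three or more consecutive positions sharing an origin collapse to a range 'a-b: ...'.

Answer: the defect is in main at line 40.
The tell: The logs agree in full; only the final output differs.
Call chain: main.
First divergence: none (the log streams are identical).
Execution walk:
  pack_ledger([4, 4, 2, 11, 1, 6, 1]) -> 29  [called from verify_load, line 28]
  screen_input([4, 4, 2, 11, 1, 6, 1], 11) -> 1  [called from verify_load, line 29]
  fold_scores(29, 1) -> 28  [called from verify_load, line 30]
  verify_load([4, 4, 2, 11, 1, 6, 1], 11) -> 28  [called from main, line 36]
Log origins:
  1: logged in main at line 35
  2: logged in verify_load at line 27
  3: logged in pack_ledger at line 2
  4: logged in screen_input at line 9
  5: logged in screen_input at line 14
  6: logged in fold_scores at line 18
  7: logged in main at line 37
A correct fix: line 40: replace `low` with `span`.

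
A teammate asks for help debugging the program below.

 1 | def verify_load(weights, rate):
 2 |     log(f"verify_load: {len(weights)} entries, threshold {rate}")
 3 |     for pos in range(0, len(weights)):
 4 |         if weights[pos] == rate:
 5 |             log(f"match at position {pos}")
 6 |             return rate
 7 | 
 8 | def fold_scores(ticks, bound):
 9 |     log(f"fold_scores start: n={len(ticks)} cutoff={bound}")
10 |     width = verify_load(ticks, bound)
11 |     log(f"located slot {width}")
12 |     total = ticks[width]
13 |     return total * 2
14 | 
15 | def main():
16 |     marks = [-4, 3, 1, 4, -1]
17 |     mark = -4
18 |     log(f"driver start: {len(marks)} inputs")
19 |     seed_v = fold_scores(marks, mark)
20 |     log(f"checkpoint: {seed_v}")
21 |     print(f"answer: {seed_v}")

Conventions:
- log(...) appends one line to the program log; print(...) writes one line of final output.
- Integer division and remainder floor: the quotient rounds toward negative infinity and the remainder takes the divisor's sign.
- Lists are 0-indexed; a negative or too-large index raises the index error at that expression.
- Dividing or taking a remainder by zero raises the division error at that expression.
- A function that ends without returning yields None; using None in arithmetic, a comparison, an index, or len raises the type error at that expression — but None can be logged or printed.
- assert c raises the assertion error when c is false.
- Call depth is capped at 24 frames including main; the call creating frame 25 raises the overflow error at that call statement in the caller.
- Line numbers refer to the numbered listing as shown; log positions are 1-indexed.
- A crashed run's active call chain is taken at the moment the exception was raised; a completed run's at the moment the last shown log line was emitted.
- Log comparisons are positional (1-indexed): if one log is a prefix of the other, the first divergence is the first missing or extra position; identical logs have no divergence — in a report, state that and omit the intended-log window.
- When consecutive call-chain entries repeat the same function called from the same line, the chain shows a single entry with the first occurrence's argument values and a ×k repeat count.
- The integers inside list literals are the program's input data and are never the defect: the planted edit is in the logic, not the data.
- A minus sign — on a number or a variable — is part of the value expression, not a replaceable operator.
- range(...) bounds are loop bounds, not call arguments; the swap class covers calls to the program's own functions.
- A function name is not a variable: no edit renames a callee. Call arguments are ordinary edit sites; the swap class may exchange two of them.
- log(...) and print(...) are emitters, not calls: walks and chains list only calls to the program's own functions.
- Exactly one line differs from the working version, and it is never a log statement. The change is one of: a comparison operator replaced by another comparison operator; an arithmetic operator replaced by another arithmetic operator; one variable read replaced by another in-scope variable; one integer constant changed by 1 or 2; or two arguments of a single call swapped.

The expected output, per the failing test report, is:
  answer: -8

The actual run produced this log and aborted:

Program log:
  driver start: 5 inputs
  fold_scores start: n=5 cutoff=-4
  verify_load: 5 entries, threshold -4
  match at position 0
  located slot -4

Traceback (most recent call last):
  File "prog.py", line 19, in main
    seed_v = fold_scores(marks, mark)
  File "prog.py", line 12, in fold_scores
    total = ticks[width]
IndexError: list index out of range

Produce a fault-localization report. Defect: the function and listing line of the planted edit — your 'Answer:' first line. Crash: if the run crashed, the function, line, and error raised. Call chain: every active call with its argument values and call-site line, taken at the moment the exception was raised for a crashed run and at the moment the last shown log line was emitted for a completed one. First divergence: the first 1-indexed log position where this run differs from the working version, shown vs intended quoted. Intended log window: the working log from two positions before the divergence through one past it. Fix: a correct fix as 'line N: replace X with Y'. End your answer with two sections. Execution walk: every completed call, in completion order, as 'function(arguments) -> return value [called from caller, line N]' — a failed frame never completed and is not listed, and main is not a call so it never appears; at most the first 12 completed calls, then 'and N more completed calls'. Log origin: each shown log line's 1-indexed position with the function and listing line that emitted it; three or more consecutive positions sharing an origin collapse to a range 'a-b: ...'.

Answer: the defect is in verify_load at line 6.
Key fact: The log first diverges at position 5: the faulty run prints 'located slot -4' where the working version prints 'located slot 0'.
Crash: fold_scores, line 12, IndexError.
Call chain: main -> fold_scores([-4, 3, 1, 4, -1], -4) (called at line 19).
First divergence: position 5 — the shown line 'located slot -4' should read 'located slot 0'.
Intended log window:
  3: verify_load: 5 entries, threshold -4
  4: match at position 0
  5: located slot 0
  6: checkpoint: -8
Execution walk:
  verify_load([-4, 3, 1, 4, -1], -4) -> -4  [called from fold_scores, line 10]
Origin of each log line:
  1: emitted by main (line 18)
  2: emitted by fold_scores (line 9)
  3: emitted by verify_load (line 2)
  4: emitted by verify_load (line 5)
  5: emitted by fold_scores (line 11)
A correct fix: line 6: replace `rate` with `pos`.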